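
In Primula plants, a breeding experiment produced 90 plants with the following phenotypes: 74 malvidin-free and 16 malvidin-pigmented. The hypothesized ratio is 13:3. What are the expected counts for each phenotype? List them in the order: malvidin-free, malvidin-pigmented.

Total ratio parts = 16. Expected numbers out of 90:
  malvidin-free: 90 × 13/16 = 73.125
  malvidin-pigmented: 90 × 3/16 = 16.875

73.125, 16.875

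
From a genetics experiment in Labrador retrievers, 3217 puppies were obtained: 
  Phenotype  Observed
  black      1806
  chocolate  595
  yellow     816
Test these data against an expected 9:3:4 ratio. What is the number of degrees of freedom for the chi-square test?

2

A goodness-of-fit test with 3 phenotype classes has df = 3 − 1 = 2.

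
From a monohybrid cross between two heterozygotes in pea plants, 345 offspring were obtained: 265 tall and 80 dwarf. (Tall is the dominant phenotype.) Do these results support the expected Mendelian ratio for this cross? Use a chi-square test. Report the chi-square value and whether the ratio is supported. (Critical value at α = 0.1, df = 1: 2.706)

For a monohybrid cross between heterozygotes with complete dominance, the expected phenotypic ratio is 3:1.
Expected counts for N = 345 under a 3:1 ratio (total parts = 4):
  tall: 345 × 3/4 = 258.75
  dwarf: 345 × 1/4 = 86.25
χ² = Σ (O − E)² / E
  tall: (265 − 258.75)² / 258.75 = 0.1510
  dwarf: (80 − 86.25)² / 86.25 = 0.4529
χ² = 0.1510 + 0.4529 = 0.6039 ≈ 0.604
Degrees of freedom = 2 − 1 = 1; critical value at α = 0.1 is 2.706.
Since 0.604 < 2.706, we fail to reject the null hypothesis — the data are consistent with the 3:1 ratio.

0.604; consistent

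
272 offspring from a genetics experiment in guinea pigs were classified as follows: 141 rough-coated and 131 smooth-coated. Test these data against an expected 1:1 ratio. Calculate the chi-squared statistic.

The 1:1 ratio has 2 parts, so with N = 272 the expected counts are:
  rough-coated: 272 × 1/2 = 136
  smooth-coated: 272 × 1/2 = 136
χ² = Σ (O − E)² / E
  rough-coated: (141 − 136)² / 136 = 0.1838
  smooth-coated: (131 − 136)² / 136 = 0.1838
χ² = 0.1838 + 0.1838 = 0.3676 ≈ 0.368

0.368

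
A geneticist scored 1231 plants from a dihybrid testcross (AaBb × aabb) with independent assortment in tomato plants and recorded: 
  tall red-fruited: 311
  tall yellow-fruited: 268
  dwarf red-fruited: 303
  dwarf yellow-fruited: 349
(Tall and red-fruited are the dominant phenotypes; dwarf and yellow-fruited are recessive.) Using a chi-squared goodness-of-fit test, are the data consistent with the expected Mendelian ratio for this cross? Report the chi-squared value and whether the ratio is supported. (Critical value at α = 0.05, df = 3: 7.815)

A dihybrid testcross with independent assortment gives a 1:1:1:1 ratio.
Expected counts for N = 1231 under a 1:1:1:1 ratio (total parts = 4):
  tall red-fruited: 1231 × 1/4 = 307.75
  tall yellow-fruited: 1231 × 1/4 = 307.75
  dwarf red-fruited: 1231 × 1/4 = 307.75
  dwarf yellow-fruited: 1231 × 1/4 = 307.75
χ² = Σ (O − E)² / E
  tall red-fruited: (311 − 307.75)² / 307.75 = 0.0343
  tall yellow-fruited: (268 − 307.75)² / 307.75 = 5.1342
  dwarf red-fruited: (303 − 307.75)² / 307.75 = 0.0733
  dwarf yellow-fruited: (349 − 307.75)² / 307.75 = 5.5290
χ² = 0.0343 + 5.1342 + 0.0733 + 5.5290 = 10.7708 ≈ 10.771
Degrees of freedom = 4 − 1 = 3; critical value at α = 0.05 is 7.815.
Since 10.771 > 7.815, we reject the null hypothesis — the data do not fit the 1:1:1:1 ratio.

10.771; not consistent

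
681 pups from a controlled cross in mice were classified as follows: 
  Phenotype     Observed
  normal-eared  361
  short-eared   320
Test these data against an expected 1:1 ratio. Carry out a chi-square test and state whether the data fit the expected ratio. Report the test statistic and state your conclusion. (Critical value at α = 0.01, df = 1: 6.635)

Total ratio parts = 2. Expected numbers out of 681:
  normal-eared: 681 × 1/2 = 340.5
  short-eared: 681 × 1/2 = 340.5
χ² = Σ (O − E)² / E
  normal-eared: (361 − 340.5)² / 340.5 = 1.2342
  short-eared: (320 − 340.5)² / 340.5 = 1.2342
χ² = 1.2342 + 1.2342 = 2.4684 ≈ 2.468
Degrees of freedom = 2 − 1 = 1; critical value at α = 0.01 is 6.635.
Since 2.468 < 6.635, we fail to reject the null hypothesis — the data are consistent with the 1:1 ratio.

2.468; consistent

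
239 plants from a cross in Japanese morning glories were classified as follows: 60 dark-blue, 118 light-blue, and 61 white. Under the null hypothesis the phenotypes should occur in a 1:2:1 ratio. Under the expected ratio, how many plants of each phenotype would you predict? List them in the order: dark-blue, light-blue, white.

59.75, 119.5, 59.75

Under the 1:2:1 hypothesis (Σ ratio = 4, N = 239):
  dark-blue: 239 × 1/4 = 59.75
  light-blue: 239 × 2/4 = 119.5
  white: 239 × 1/4 = 59.75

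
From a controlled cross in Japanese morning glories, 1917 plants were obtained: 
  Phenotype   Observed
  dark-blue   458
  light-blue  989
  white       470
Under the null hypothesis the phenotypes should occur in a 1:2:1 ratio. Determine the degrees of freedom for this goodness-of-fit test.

2

A goodness-of-fit test with 3 phenotype classes has df = 3 − 1 = 2.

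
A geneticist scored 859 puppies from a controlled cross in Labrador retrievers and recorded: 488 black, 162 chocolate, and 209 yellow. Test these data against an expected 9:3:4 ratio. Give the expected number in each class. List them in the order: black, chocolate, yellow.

The 9:3:4 ratio has 16 parts, so with N = 859 the expected counts are:
  black: 859 × 9/16 = 483.1875
  chocolate: 859 × 3/16 = 161.0625
  yellow: 859 × 4/16 = 214.75

483.1875, 161.0625, 214.75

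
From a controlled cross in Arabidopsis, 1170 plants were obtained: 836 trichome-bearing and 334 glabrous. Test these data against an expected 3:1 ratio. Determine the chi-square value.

Total ratio parts = 4. Expected numbers out of 1170:
  trichome-bearing: 1170 × 3/4 = 877.5
  glabrous: 1170 × 1/4 = 292.5
χ² = Σ (O − E)² / E
  trichome-bearing: (836 − 877.5)² / 877.5 = 1.9627
  glabrous: (334 − 292.5)² / 292.5 = 5.8880
χ² = 1.9627 + 5.8880 = 7.8507 ≈ 7.851

7.851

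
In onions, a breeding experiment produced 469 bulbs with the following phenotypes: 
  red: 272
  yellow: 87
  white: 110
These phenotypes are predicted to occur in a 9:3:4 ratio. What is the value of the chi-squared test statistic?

The 9:3:4 ratio has 16 parts, so with N = 469 the expected counts are:
  red: 469 × 9/16 = 263.8125
  yellow: 469 × 3/16 = 87.9375
  white: 469 × 4/16 = 117.25
χ² = Σ (O − E)² / E
  red: (272 − 263.8125)² / 263.8125 = 0.2541
  yellow: (87 − 87.9375)² / 87.9375 = 0.0100
  white: (110 − 117.25)² / 117.25 = 0.4483
χ² = 0.2541 + 0.0100 + 0.4483 = 0.7124 ≈ 0.712

0.712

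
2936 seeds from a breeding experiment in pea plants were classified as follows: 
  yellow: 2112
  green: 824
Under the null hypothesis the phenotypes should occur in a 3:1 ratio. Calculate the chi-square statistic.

14.714

Under the 3:1 hypothesis (Σ ratio = 4, N = 2936):
  yellow: 2936 × 3/4 = 2202
  green: 2936 × 1/4 = 734
χ² = Σ (O − E)² / E
  yellow: (2112 − 2202)² / 2202 = 3.6785
  green: (824 − 734)² / 734 = 11.0354
χ² = 3.6785 + 11.0354 = 14.7139 ≈ 14.714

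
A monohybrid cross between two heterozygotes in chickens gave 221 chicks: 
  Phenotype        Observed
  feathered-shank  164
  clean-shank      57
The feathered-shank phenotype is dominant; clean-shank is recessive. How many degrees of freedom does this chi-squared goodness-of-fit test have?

For a monohybrid cross between heterozygotes with complete dominance, the expected phenotypic ratio is 3:1.
A goodness-of-fit test with 2 phenotype classes has df = 2 − 1 = 1.

1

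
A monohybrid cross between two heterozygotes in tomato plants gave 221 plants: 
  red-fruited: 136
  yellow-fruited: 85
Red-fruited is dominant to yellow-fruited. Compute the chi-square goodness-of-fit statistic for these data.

For a monohybrid cross between heterozygotes with complete dominance, the expected phenotypic ratio is 3:1.
Under the 3:1 hypothesis (Σ ratio = 4, N = 221):
  red-fruited: 221 × 3/4 = 165.75
  yellow-fruited: 221 × 1/4 = 55.25
χ² = Σ (O − E)² / E
  red-fruited: (136 − 165.75)² / 165.75 = 5.3397
  yellow-fruited: (85 − 55.25)² / 55.25 = 16.0192
χ² = 5.3397 + 16.0192 = 21.3589 ≈ 21.359

21.359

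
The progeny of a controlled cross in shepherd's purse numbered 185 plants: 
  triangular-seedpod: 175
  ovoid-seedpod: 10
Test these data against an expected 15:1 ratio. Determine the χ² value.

0.225

Total ratio parts = 16. Expected numbers out of 185:
  triangular-seedpod: 185 × 15/16 = 173.4375
  ovoid-seedpod: 185 × 1/16 = 11.5625
χ² = Σ (O − E)² / E
  triangular-seedpod: (175 − 173.4375)² / 173.4375 = 0.0141
  ovoid-seedpod: (10 − 11.5625)² / 11.5625 = 0.2111
χ² = 0.0141 + 0.2111 = 0.2252 ≈ 0.225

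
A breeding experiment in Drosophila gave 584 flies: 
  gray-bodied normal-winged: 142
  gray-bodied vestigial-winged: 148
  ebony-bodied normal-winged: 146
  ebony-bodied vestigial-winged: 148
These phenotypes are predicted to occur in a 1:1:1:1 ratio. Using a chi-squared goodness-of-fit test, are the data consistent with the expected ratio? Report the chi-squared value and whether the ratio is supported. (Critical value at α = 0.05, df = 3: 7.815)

Expected counts for N = 584 under a 1:1:1:1 ratio (total parts = 4):
  gray-bodied normal-winged: 584 × 1/4 = 146
  gray-bodied vestigial-winged: 584 × 1/4 = 146
  ebony-bodied normal-winged: 584 × 1/4 = 146
  ebony-bodied vestigial-winged: 584 × 1/4 = 146
χ² = Σ (O − E)² / E
  gray-bodied normal-winged: (142 − 146)² / 146 = 0.1096
  gray-bodied vestigial-winged: (148 − 146)² / 146 = 0.0274
  ebony-bodied normal-winged: (146 − 146)² / 146 = 0.0000
  ebony-bodied vestigial-winged: (148 − 146)² / 146 = 0.0274
χ² = 0.1096 + 0.0274 + 0.0000 + 0.0274 = 0.1644 ≈ 0.164
Degrees of freedom = 4 − 1 = 3; critical value at α = 0.05 is 7.815.
Since 0.164 < 7.815, we fail to reject the null hypothesis — the data are consistent with the 1:1:1:1 ratio.

0.164; consistent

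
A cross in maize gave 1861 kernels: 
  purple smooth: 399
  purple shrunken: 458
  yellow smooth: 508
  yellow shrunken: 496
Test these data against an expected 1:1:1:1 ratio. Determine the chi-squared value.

15.507

Expected counts for N = 1861 under a 1:1:1:1 ratio (total parts = 4):
  purple smooth: 1861 × 1/4 = 465.25
  purple shrunken: 1861 × 1/4 = 465.25
  yellow smooth: 1861 × 1/4 = 465.25
  yellow shrunken: 1861 × 1/4 = 465.25
χ² = Σ (O − E)² / E
  purple smooth: (399 − 465.25)² / 465.25 = 9.4338
  purple shrunken: (458 − 465.25)² / 465.25 = 0.1130
  yellow smooth: (508 − 465.25)² / 465.25 = 3.9281
  yellow shrunken: (496 − 465.25)² / 465.25 = 2.0324
χ² = 9.4338 + 0.1130 + 3.9281 + 2.0324 = 15.5073 ≈ 15.507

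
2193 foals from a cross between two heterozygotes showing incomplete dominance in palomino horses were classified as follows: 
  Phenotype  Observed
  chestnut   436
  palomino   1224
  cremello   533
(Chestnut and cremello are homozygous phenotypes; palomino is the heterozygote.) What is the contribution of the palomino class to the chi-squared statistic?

With incomplete dominance, a heterozygote × heterozygote cross gives a 1:2:1 phenotypic ratio.
Expected counts for N = 2193 under a 1:2:1 ratio (total parts = 4):
  chestnut: 2193 × 1/4 = 548.25
  palomino: 2193 × 2/4 = 1096.5
  cremello: 2193 × 1/4 = 548.25
Contribution of palomino: (1224 − 1096.5)² / 1096.5 = 14.8256

14.826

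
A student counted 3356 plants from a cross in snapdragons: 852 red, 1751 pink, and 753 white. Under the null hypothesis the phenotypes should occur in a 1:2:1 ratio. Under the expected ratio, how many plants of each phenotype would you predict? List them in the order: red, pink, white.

The 1:2:1 ratio has 4 parts, so with N = 3356 the expected counts are:
  red: 3356 × 1/4 = 839
  pink: 3356 × 2/4 = 1678
  white: 3356 × 1/4 = 839

839, 1678, 839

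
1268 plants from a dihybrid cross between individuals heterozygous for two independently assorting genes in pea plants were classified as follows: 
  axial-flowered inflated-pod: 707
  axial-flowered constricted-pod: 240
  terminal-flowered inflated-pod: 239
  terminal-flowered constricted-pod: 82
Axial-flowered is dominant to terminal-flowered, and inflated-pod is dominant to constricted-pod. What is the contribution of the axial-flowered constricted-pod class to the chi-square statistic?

A dihybrid F₂ with independent assortment and complete dominance at both loci gives a 9:3:3:1 phenotypic ratio.
The 9:3:3:1 ratio has 16 parts, so with N = 1268 the expected counts are:
  axial-flowered inflated-pod: 1268 × 9/16 = 713.25
  axial-flowered constricted-pod: 1268 × 3/16 = 237.75
  terminal-flowered inflated-pod: 1268 × 3/16 = 237.75
  terminal-flowered constricted-pod: 1268 × 1/16 = 79.25
Contribution of axial-flowered constricted-pod: (240 − 237.75)² / 237.75 = 0.0213

0.021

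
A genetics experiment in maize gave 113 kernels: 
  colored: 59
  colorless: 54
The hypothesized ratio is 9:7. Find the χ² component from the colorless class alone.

Under the 9:7 hypothesis (Σ ratio = 16, N = 113):
  colored: 113 × 9/16 = 63.5625
  colorless: 113 × 7/16 = 49.4375
Contribution of colorless: (54 − 49.4375)² / 49.4375 = 0.4211

0.421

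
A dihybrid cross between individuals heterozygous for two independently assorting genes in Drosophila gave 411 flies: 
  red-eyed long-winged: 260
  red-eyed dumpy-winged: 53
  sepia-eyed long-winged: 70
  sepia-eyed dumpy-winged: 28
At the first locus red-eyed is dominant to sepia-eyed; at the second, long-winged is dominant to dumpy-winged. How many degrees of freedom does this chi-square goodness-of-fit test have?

A dihybrid F₂ with independent assortment and complete dominance at both loci gives a 9:3:3:1 phenotypic ratio.
A goodness-of-fit test with 4 phenotype classes has df = 4 − 1 = 3.

3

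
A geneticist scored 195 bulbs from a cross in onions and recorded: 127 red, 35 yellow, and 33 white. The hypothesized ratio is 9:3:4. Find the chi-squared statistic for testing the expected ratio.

The 9:3:4 ratio has 16 parts, so with N = 195 the expected counts are:
  red: 195 × 9/16 = 109.6875
  yellow: 195 × 3/16 = 36.5625
  white: 195 × 4/16 = 48.75
χ² = Σ (O − E)² / E
  red: (127 − 109.6875)² / 109.6875 = 2.7325
  yellow: (35 − 36.5625)² / 36.5625 = 0.0668
  white: (33 − 48.75)² / 48.75 = 5.0885
χ² = 2.7325 + 0.0668 + 5.0885 = 7.8878 ≈ 7.888

7.888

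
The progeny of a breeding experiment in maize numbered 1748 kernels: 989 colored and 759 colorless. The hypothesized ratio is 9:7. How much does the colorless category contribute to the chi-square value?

0.043

Under the 9:7 hypothesis (Σ ratio = 16, N = 1748):
  colored: 1748 × 9/16 = 983.25
  colorless: 1748 × 7/16 = 764.75
Contribution of colorless: (759 − 764.75)² / 764.75 = 0.0432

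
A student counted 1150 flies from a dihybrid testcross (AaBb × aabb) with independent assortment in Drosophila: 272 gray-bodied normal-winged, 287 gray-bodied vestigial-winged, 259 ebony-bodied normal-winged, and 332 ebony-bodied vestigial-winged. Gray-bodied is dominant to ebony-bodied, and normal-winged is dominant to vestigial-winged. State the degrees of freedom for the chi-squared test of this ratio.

A dihybrid testcross with independent assortment gives a 1:1:1:1 ratio.
A goodness-of-fit test with 4 phenotype classes has df = 4 − 1 = 3.

3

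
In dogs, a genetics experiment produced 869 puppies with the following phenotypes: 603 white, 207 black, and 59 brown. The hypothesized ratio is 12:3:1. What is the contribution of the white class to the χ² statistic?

3.646

Under the 12:3:1 hypothesis (Σ ratio = 16, N = 869):
  white: 869 × 12/16 = 651.75
  black: 869 × 3/16 = 162.9375
  brown: 869 × 1/16 = 54.3125
Contribution of white: (603 − 651.75)² / 651.75 = 3.6464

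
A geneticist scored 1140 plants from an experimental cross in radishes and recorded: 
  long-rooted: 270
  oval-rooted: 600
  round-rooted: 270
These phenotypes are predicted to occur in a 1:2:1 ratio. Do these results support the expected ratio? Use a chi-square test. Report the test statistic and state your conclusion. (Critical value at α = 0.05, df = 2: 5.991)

Under the 1:2:1 hypothesis (Σ ratio = 4, N = 1140):
  long-rooted: 1140 × 1/4 = 285
  oval-rooted: 1140 × 2/4 = 570
  round-rooted: 1140 × 1/4 = 285
χ² = Σ (O − E)² / E
  long-rooted: (270 − 285)² / 285 = 0.7895
  oval-rooted: (600 − 570)² / 570 = 1.5789
  round-rooted: (270 − 285)² / 285 = 0.7895
χ² = 0.7895 + 1.5789 + 0.7895 = 3.1579 ≈ 3.158
Degrees of freedom = 3 − 1 = 2; critical value at α = 0.05 is 5.991.
Since 3.158 < 5.991, we fail to reject the null hypothesis — the data are consistent with the 1:2:1 ratio.

3.158; consistent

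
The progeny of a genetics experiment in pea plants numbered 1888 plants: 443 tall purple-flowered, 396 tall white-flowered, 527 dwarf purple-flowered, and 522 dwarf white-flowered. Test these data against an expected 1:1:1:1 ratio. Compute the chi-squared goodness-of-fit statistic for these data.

Expected counts for N = 1888 under a 1:1:1:1 ratio (total parts = 4):
  tall purple-flowered: 1888 × 1/4 = 472
  tall white-flowered: 1888 × 1/4 = 472
  dwarf purple-flowered: 1888 × 1/4 = 472
  dwarf white-flowered: 1888 × 1/4 = 472
χ² = Σ (O − E)² / E
  tall purple-flowered: (443 − 472)² / 472 = 1.7818
  tall white-flowered: (396 − 472)² / 472 = 12.2373
  dwarf purple-flowered: (527 − 472)² / 472 = 6.4089
  dwarf white-flowered: (522 − 472)² / 472 = 5.2966
χ² = 1.7818 + 12.2373 + 6.4089 + 5.2966 = 25.7246 ≈ 25.725

25.725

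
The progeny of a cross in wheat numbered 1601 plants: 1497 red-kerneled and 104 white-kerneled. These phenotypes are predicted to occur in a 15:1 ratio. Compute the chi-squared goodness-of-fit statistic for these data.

0.165

Under the 15:1 hypothesis (Σ ratio = 16, N = 1601):
  red-kerneled: 1601 × 15/16 = 1500.9375
  white-kerneled: 1601 × 1/16 = 100.0625
χ² = Σ (O − E)² / E
  red-kerneled: (1497 − 1500.9375)² / 1500.9375 = 0.0103
  white-kerneled: (104 − 100.0625)² / 100.0625 = 0.1549
χ² = 0.0103 + 0.1549 = 0.1652 ≈ 0.165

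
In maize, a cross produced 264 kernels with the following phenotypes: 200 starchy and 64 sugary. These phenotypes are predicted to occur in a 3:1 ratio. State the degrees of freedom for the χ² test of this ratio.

A goodness-of-fit test with 2 phenotype classes has df = 2 − 1 = 1.

1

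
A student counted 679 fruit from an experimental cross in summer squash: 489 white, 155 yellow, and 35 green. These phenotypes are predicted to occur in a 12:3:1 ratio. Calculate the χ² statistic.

Total ratio parts = 16. Expected numbers out of 679:
  white: 679 × 12/16 = 509.25
  yellow: 679 × 3/16 = 127.3125
  green: 679 × 1/16 = 42.4375
χ² = Σ (O − E)² / E
  white: (489 − 509.25)² / 509.25 = 0.8052
  yellow: (155 − 127.3125)² / 127.3125 = 6.0214
  green: (35 − 42.4375)² / 42.4375 = 1.3035
χ² = 0.8052 + 6.0214 + 1.3035 = 8.1301 ≈ 8.130

8.130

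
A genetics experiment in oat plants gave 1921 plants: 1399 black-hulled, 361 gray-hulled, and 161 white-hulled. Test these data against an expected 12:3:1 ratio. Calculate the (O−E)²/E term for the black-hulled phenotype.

Under the 12:3:1 hypothesis (Σ ratio = 16, N = 1921):
  black-hulled: 1921 × 12/16 = 1440.75
  gray-hulled: 1921 × 3/16 = 360.1875
  white-hulled: 1921 × 1/16 = 120.0625
Contribution of black-hulled: (1399 − 1440.75)² / 1440.75 = 1.2098

1.210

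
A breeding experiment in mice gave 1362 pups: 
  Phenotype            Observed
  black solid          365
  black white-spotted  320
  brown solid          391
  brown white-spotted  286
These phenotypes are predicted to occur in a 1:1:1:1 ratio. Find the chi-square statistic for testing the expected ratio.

19.210

Expected counts for N = 1362 under a 1:1:1:1 ratio (total parts = 4):
  black solid: 1362 × 1/4 = 340.5
  black white-spotted: 1362 × 1/4 = 340.5
  brown solid: 1362 × 1/4 = 340.5
  brown white-spotted: 1362 × 1/4 = 340.5
χ² = Σ (O − E)² / E
  black solid: (365 − 340.5)² / 340.5 = 1.7628
  black white-spotted: (320 − 340.5)² / 340.5 = 1.2342
  brown solid: (391 − 340.5)² / 340.5 = 7.4897
  brown white-spotted: (286 − 340.5)² / 340.5 = 8.7232
χ² = 1.7628 + 1.2342 + 7.4897 + 8.7232 = 19.2099 ≈ 19.210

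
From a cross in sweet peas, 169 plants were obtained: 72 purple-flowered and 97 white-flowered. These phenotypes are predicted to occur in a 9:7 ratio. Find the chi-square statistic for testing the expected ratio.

Under the 9:7 hypothesis (Σ ratio = 16, N = 169):
  purple-flowered: 169 × 9/16 = 95.0625
  white-flowered: 169 × 7/16 = 73.9375
χ² = Σ (O − E)² / E
  purple-flowered: (72 − 95.0625)² / 95.0625 = 5.5950
  white-flowered: (97 − 73.9375)² / 73.9375 = 7.1936
χ² = 5.5950 + 7.1936 = 12.7886 ≈ 12.789

12.789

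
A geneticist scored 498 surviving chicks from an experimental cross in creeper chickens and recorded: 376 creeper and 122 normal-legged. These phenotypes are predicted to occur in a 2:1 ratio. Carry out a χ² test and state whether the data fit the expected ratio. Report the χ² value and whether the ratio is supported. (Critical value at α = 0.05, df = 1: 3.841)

17.494; not consistent

The 2:1 ratio has 3 parts, so with N = 498 the expected counts are:
  creeper: 498 × 2/3 = 332
  normal-legged: 498 × 1/3 = 166
χ² = Σ (O − E)² / E
  creeper: (376 − 332)² / 332 = 5.8313
  normal-legged: (122 − 166)² / 166 = 11.6627
χ² = 5.8313 + 11.6627 = 17.494
Degrees of freedom = 2 − 1 = 1; critical value at α = 0.05 is 3.841.
Since 17.494 > 3.841, we reject the null hypothesis — the data do not fit the 2:1 ratio.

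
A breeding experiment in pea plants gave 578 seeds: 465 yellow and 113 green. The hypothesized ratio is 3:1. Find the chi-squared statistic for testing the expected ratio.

9.156

Expected counts for N = 578 under a 3:1 ratio (total parts = 4):
  yellow: 578 × 3/4 = 433.5
  green: 578 × 1/4 = 144.5
χ² = Σ (O − E)² / E
  yellow: (465 − 433.5)² / 433.5 = 2.2889
  green: (113 − 144.5)² / 144.5 = 6.8668
χ² = 2.2889 + 6.8668 = 9.1557 ≈ 9.156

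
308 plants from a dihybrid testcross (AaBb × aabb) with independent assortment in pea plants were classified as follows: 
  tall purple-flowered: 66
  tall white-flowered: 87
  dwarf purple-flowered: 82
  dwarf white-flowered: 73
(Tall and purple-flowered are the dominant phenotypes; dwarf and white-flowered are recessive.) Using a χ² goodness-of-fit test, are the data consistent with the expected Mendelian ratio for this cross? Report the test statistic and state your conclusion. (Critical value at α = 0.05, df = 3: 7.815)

3.403; consistent

A dihybrid testcross with independent assortment gives a 1:1:1:1 ratio.
The 1:1:1:1 ratio has 4 parts, so with N = 308 the expected counts are:
  tall purple-flowered: 308 × 1/4 = 77
  tall white-flowered: 308 × 1/4 = 77
  dwarf purple-flowered: 308 × 1/4 = 77
  dwarf white-flowered: 308 × 1/4 = 77
χ² = Σ (O − E)² / E
  tall purple-flowered: (66 − 77)² / 77 = 1.5714
  tall white-flowered: (87 − 77)² / 77 = 1.2987
  dwarf purple-flowered: (82 − 77)² / 77 = 0.3247
  dwarf white-flowered: (73 − 77)² / 77 = 0.2078
χ² = 1.5714 + 1.2987 + 0.3247 + 0.2078 = 3.4026 ≈ 3.403
Degrees of freedom = 4 − 1 = 3; critical value at α = 0.05 is 7.815.
Since 3.403 < 7.815, we fail to reject the null hypothesis — the data are consistent with the 1:1:1:1 ratio.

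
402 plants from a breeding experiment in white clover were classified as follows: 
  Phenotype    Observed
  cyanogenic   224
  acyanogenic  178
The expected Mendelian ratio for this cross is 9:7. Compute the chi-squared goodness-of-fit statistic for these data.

The 9:7 ratio has 16 parts, so with N = 402 the expected counts are:
  cyanogenic: 402 × 9/16 = 226.125
  acyanogenic: 402 × 7/16 = 175.875
χ² = Σ (O − E)² / E
  cyanogenic: (224 − 226.125)² / 226.125 = 0.0200
  acyanogenic: (178 − 175.875)² / 175.875 = 0.0257
χ² = 0.0200 + 0.0257 = 0.0457 ≈ 0.046

0.046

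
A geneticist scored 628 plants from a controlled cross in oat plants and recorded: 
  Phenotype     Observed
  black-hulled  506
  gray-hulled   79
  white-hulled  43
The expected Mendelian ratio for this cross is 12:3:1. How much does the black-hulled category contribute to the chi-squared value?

Under the 12:3:1 hypothesis (Σ ratio = 16, N = 628):
  black-hulled: 628 × 12/16 = 471
  gray-hulled: 628 × 3/16 = 117.75
  white-hulled: 628 × 1/16 = 39.25
Contribution of black-hulled: (506 − 471)² / 471 = 2.6008

2.601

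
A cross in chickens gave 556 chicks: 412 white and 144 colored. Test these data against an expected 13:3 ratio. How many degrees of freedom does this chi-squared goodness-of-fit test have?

A goodness-of-fit test with 2 phenotype classes has df = 2 − 1 = 1.

1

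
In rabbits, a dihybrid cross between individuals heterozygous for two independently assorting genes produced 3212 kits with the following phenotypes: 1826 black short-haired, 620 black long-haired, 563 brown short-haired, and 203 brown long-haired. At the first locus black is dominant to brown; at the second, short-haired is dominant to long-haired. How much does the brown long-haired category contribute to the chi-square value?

0.025

A dihybrid F₂ with independent assortment and complete dominance at both loci gives a 9:3:3:1 phenotypic ratio.
Expected counts for N = 3212 under a 9:3:3:1 ratio (total parts = 16):
  black short-haired: 3212 × 9/16 = 1806.75
  black long-haired: 3212 × 3/16 = 602.25
  brown short-haired: 3212 × 3/16 = 602.25
  brown long-haired: 3212 × 1/16 = 200.75
Contribution of brown long-haired: (203 − 200.75)² / 200.75 = 0.0252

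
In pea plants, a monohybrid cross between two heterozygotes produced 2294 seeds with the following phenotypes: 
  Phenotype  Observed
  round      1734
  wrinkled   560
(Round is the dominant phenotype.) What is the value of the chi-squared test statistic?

0.424

For a monohybrid cross between heterozygotes with complete dominance, the expected phenotypic ratio is 3:1.
Expected counts for N = 2294 under a 3:1 ratio (total parts = 4):
  round: 2294 × 3/4 = 1720.5
  wrinkled: 2294 × 1/4 = 573.5
χ² = Σ (O − E)² / E
  round: (1734 − 1720.5)² / 1720.5 = 0.1059
  wrinkled: (560 − 573.5)² / 573.5 = 0.3178
χ² = 0.1059 + 0.3178 = 0.4237 ≈ 0.424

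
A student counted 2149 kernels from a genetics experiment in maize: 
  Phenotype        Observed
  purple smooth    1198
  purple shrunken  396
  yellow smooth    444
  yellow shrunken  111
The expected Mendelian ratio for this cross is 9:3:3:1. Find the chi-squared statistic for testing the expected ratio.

8.447

Expected counts for N = 2149 under a 9:3:3:1 ratio (total parts = 16):
  purple smooth: 2149 × 9/16 = 1208.8125
  purple shrunken: 2149 × 3/16 = 402.9375
  yellow smooth: 2149 × 3/16 = 402.9375
  yellow shrunken: 2149 × 1/16 = 134.3125
χ² = Σ (O − E)² / E
  purple smooth: (1198 − 1208.8125)² / 1208.8125 = 0.0967
  purple shrunken: (396 − 402.9375)² / 402.9375 = 0.1194
  yellow smooth: (444 − 402.9375)² / 402.9375 = 4.1846
  yellow shrunken: (111 − 134.3125)² / 134.3125 = 4.0463
χ² = 0.0967 + 0.1194 + 4.1846 + 4.0463 = 8.447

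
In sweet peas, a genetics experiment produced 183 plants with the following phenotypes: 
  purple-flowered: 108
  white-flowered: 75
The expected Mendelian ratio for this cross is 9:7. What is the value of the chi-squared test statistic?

0.569

Total ratio parts = 16. Expected numbers out of 183:
  purple-flowered: 183 × 9/16 = 102.9375
  white-flowered: 183 × 7/16 = 80.0625
χ² = Σ (O − E)² / E
  purple-flowered: (108 − 102.9375)² / 102.9375 = 0.2490
  white-flowered: (75 − 80.0625)² / 80.0625 = 0.3201
χ² = 0.2490 + 0.3201 = 0.5691 ≈ 0.569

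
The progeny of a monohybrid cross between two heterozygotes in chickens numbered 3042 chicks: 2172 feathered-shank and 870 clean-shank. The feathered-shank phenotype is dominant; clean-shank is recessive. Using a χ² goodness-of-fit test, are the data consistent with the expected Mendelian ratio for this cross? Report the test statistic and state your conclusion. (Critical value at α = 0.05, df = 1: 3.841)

21.022; not consistent

For a monohybrid cross between heterozygotes with complete dominance, the expected phenotypic ratio is 3:1.
Total ratio parts = 4. Expected numbers out of 3042:
  feathered-shank: 3042 × 3/4 = 2281.5
  clean-shank: 3042 × 1/4 = 760.5
χ² = Σ (O − E)² / E
  feathered-shank: (2172 − 2281.5)² / 2281.5 = 5.2554
  clean-shank: (870 − 760.5)² / 760.5 = 15.7663
χ² = 5.2554 + 15.7663 = 21.0217 ≈ 21.022
Degrees of freedom = 2 − 1 = 1; critical value at α = 0.05 is 3.841.
Since 21.022 > 3.841, we reject the null hypothesis — the data do not fit the 3:1 ratio.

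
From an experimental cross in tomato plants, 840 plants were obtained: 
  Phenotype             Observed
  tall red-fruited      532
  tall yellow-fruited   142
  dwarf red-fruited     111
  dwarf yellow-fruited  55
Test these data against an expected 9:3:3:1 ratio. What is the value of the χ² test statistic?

Under the 9:3:3:1 hypothesis (Σ ratio = 16, N = 840):
  tall red-fruited: 840 × 9/16 = 472.5
  tall yellow-fruited: 840 × 3/16 = 157.5
  dwarf red-fruited: 840 × 3/16 = 157.5
  dwarf yellow-fruited: 840 × 1/16 = 52.5
χ² = Σ (O − E)² / E
  tall red-fruited: (532 − 472.5)² / 472.5 = 7.4926
  tall yellow-fruited: (142 − 157.5)² / 157.5 = 1.5254
  dwarf red-fruited: (111 − 157.5)² / 157.5 = 13.7286
  dwarf yellow-fruited: (55 − 52.5)² / 52.5 = 0.1190
χ² = 7.4926 + 1.5254 + 13.7286 + 0.1190 = 22.8656 ≈ 22.866

22.866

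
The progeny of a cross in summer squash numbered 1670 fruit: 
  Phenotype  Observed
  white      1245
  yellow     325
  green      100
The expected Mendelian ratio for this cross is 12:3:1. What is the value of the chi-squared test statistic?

Total ratio parts = 16. Expected numbers out of 1670:
  white: 1670 × 12/16 = 1252.5
  yellow: 1670 × 3/16 = 313.125
  green: 1670 × 1/16 = 104.375
χ² = Σ (O − E)² / E
  white: (1245 − 1252.5)² / 1252.5 = 0.0449
  yellow: (325 − 313.125)² / 313.125 = 0.4503
  green: (100 − 104.375)² / 104.375 = 0.1834
χ² = 0.0449 + 0.4503 + 0.1834 = 0.6786 ≈ 0.679

0.679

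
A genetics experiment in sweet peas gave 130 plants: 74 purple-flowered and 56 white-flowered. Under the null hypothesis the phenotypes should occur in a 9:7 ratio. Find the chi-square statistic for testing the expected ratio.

Total ratio parts = 16. Expected numbers out of 130:
  purple-flowered: 130 × 9/16 = 73.125
  white-flowered: 130 × 7/16 = 56.875
χ² = Σ (O − E)² / E
  purple-flowered: (74 − 73.125)² / 73.125 = 0.0105
  white-flowered: (56 − 56.875)² / 56.875 = 0.0135
χ² = 0.0105 + 0.0135 = 0.024

0.024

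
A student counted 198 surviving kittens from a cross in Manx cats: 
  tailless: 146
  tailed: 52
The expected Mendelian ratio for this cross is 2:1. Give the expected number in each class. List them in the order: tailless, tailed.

132, 66

The 2:1 ratio has 3 parts, so with N = 198 the expected counts are:
  tailless: 198 × 2/3 = 132
  tailed: 198 × 1/3 = 66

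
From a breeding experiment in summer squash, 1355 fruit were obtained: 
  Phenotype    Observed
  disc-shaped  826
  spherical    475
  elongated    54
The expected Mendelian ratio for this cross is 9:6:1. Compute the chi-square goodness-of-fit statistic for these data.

18.622

Under the 9:6:1 hypothesis (Σ ratio = 16, N = 1355):
  disc-shaped: 1355 × 9/16 = 762.1875
  spherical: 1355 × 6/16 = 508.125
  elongated: 1355 × 1/16 = 84.6875
χ² = Σ (O − E)² / E
  disc-shaped: (826 − 762.1875)² / 762.1875 = 5.3426
  spherical: (475 − 508.125)² / 508.125 = 2.1594
  elongated: (54 − 84.6875)² / 84.6875 = 11.1200
χ² = 5.3426 + 2.1594 + 11.1200 = 18.622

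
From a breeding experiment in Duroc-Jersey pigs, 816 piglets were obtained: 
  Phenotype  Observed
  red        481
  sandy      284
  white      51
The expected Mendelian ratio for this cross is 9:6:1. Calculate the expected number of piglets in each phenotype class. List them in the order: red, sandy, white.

The 9:6:1 ratio has 16 parts, so with N = 816 the expected counts are:
  red: 816 × 9/16 = 459
  sandy: 816 × 6/16 = 306
  white: 816 × 1/16 = 51

459, 306, 51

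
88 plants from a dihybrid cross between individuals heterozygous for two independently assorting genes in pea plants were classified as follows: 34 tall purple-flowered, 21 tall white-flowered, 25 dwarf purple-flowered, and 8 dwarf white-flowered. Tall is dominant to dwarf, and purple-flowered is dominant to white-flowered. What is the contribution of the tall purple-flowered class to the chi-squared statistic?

A dihybrid F₂ with independent assortment and complete dominance at both loci gives a 9:3:3:1 phenotypic ratio.
Under the 9:3:3:1 hypothesis (Σ ratio = 16, N = 88):
  tall purple-flowered: 88 × 9/16 = 49.5
  tall white-flowered: 88 × 3/16 = 16.5
  dwarf purple-flowered: 88 × 3/16 = 16.5
  dwarf white-flowered: 88 × 1/16 = 5.5
Contribution of tall purple-flowered: (34 − 49.5)² / 49.5 = 4.8535

4.854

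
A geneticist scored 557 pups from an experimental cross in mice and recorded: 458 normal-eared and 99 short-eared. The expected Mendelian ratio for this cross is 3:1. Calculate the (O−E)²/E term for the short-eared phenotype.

Total ratio parts = 4. Expected numbers out of 557:
  normal-eared: 557 × 3/4 = 417.75
  short-eared: 557 × 1/4 = 139.25
Contribution of short-eared: (99 − 139.25)² / 139.25 = 11.6342

11.634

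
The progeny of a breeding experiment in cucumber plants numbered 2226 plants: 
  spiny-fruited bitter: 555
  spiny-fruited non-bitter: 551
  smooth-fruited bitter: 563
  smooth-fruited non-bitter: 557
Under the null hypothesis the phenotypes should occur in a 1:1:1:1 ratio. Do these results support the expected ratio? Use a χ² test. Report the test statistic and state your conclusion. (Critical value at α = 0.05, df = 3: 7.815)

Under the 1:1:1:1 hypothesis (Σ ratio = 4, N = 2226):
  spiny-fruited bitter: 2226 × 1/4 = 556.5
  spiny-fruited non-bitter: 2226 × 1/4 = 556.5
  smooth-fruited bitter: 2226 × 1/4 = 556.5
  smooth-fruited non-bitter: 2226 × 1/4 = 556.5
χ² = Σ (O − E)² / E
  spiny-fruited bitter: (555 − 556.5)² / 556.5 = 0.0040
  spiny-fruited non-bitter: (551 − 556.5)² / 556.5 = 0.0544
  smooth-fruited bitter: (563 − 556.5)² / 556.5 = 0.0759
  smooth-fruited non-bitter: (557 − 556.5)² / 556.5 = 0.0004
χ² = 0.0040 + 0.0544 + 0.0759 + 0.0004 = 0.1347 ≈ 0.135
Degrees of freedom = 4 − 1 = 3; critical value at α = 0.05 is 7.815.
Since 0.135 < 7.815, we fail to reject the null hypothesis — the data are consistent with the 1:1:1:1 ratio.

0.135; consistent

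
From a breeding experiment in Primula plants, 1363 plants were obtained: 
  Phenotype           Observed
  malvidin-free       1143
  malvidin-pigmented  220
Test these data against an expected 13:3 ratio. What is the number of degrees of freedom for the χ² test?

1

A goodness-of-fit test with 2 phenotype classes has df = 2 − 1 = 1.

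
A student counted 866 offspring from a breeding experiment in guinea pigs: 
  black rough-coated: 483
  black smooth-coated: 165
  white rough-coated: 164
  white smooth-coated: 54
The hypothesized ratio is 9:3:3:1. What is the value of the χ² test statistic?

0.094

Total ratio parts = 16. Expected numbers out of 866:
  black rough-coated: 866 × 9/16 = 487.125
  black smooth-coated: 866 × 3/16 = 162.375
  white rough-coated: 866 × 3/16 = 162.375
  white smooth-coated: 866 × 1/16 = 54.125
χ² = Σ (O − E)² / E
  black rough-coated: (483 − 487.125)² / 487.125 = 0.0349
  black smooth-coated: (165 − 162.375)² / 162.375 = 0.0424
  white rough-coated: (164 − 162.375)² / 162.375 = 0.0163
  white smooth-coated: (54 − 54.125)² / 54.125 = 0.0003
χ² = 0.0349 + 0.0424 + 0.0163 + 0.0003 = 0.0939 ≈ 0.094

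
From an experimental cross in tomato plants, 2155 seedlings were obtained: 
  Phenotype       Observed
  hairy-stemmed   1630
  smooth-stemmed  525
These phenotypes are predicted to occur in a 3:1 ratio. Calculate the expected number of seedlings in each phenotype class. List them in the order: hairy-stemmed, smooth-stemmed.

1616.25, 538.75

Total ratio parts = 4. Expected numbers out of 2155:
  hairy-stemmed: 2155 × 3/4 = 1616.25
  smooth-stemmed: 2155 × 1/4 = 538.75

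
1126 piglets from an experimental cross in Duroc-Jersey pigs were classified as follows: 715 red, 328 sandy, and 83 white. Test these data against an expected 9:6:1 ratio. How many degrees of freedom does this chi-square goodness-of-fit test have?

2

A goodness-of-fit test with 3 phenotype classes has df = 3 − 1 = 2.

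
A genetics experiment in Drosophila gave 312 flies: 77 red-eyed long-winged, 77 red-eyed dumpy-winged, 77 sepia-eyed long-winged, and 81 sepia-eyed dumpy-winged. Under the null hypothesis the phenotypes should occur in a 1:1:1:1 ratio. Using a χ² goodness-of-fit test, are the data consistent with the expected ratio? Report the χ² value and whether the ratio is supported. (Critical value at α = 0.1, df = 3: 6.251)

Expected counts for N = 312 under a 1:1:1:1 ratio (total parts = 4):
  red-eyed long-winged: 312 × 1/4 = 78
  red-eyed dumpy-winged: 312 × 1/4 = 78
  sepia-eyed long-winged: 312 × 1/4 = 78
  sepia-eyed dumpy-winged: 312 × 1/4 = 78
χ² = Σ (O − E)² / E
  red-eyed long-winged: (77 − 78)² / 78 = 0.0128
  red-eyed dumpy-winged: (77 − 78)² / 78 = 0.0128
  sepia-eyed long-winged: (77 − 78)² / 78 = 0.0128
  sepia-eyed dumpy-winged: (81 − 78)² / 78 = 0.1154
χ² = 0.0128 + 0.0128 + 0.0128 + 0.1154 = 0.1538 ≈ 0.154
Degrees of freedom = 4 − 1 = 3; critical value at α = 0.1 is 6.251.
Since 0.154 < 6.251, we fail to reject the null hypothesis — the data are consistent with the 1:1:1:1 ratio.

0.154; consistent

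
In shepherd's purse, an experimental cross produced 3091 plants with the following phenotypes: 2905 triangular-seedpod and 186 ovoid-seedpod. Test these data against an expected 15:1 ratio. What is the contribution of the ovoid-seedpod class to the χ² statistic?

The 15:1 ratio has 16 parts, so with N = 3091 the expected counts are:
  triangular-seedpod: 3091 × 15/16 = 2897.8125
  ovoid-seedpod: 3091 × 1/16 = 193.1875
Contribution of ovoid-seedpod: (186 − 193.1875)² / 193.1875 = 0.2674

0.267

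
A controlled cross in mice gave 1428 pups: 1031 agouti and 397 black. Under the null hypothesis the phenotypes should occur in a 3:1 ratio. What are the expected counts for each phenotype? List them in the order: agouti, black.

Total ratio parts = 4. Expected numbers out of 1428:
  agouti: 1428 × 3/4 = 1071
  black: 1428 × 1/4 = 357

1071, 357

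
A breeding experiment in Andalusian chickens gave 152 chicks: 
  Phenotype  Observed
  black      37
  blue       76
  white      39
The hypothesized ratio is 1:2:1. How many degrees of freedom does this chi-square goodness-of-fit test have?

2

A goodness-of-fit test with 3 phenotype classes has df = 3 − 1 = 2.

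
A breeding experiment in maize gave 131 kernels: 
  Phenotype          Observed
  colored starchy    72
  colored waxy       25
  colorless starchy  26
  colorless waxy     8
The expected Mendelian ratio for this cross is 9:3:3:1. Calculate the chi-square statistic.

0.135

Under the 9:3:3:1 hypothesis (Σ ratio = 16, N = 131):
  colored starchy: 131 × 9/16 = 73.6875
  colored waxy: 131 × 3/16 = 24.5625
  colorless starchy: 131 × 3/16 = 24.5625
  colorless waxy: 131 × 1/16 = 8.1875
χ² = Σ (O − E)² / E
  colored starchy: (72 − 73.6875)² / 73.6875 = 0.0386
  colored waxy: (25 − 24.5625)² / 24.5625 = 0.0078
  colorless starchy: (26 − 24.5625)² / 24.5625 = 0.0841
  colorless waxy: (8 − 8.1875)² / 8.1875 = 0.0043
χ² = 0.0386 + 0.0078 + 0.0841 + 0.0043 = 0.1348 ≈ 0.135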